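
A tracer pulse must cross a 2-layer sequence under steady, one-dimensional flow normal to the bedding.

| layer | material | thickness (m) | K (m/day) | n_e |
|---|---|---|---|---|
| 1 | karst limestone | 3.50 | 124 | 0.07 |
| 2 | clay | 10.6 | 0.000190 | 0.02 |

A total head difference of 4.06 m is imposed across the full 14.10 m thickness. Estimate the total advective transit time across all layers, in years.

With flow normal to the layers, continuity requires the same specific discharge q through every layer.
Σ(b_i/K_i) = 3.50/124 + 10.6/0.000190 = 55790 d.
q = Δh / Σ(b_i/K_i) = 4.06 / 55790 = 7.277e-05 m/day.
In each layer the seepage velocity is v_i = q/n_i, so the layer transit time is t_i = b_i·n_i / q:
  layer 1 (karst limestone): t_1 = 3.50 × 0.07 / 7.277e-05 = 3367 d
  layer 2 (clay): t_2 = 10.6 × 0.02 / 7.277e-05 = 2913 d
Total t = Σ t_i = 6280 days = 17.19 years.

17.2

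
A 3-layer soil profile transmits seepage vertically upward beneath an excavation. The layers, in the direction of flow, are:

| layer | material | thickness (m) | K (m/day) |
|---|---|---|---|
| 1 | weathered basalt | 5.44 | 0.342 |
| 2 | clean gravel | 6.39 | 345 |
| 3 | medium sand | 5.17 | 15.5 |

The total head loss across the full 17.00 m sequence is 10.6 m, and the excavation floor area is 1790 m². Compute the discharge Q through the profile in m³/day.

Flow is perpendicular to layering, so the layers act in series and the equivalent K is the thickness-weighted harmonic mean.
Total thickness L = 5.44 + 6.39 + 5.17 = 17.00 m.
Σ(b_i/K_i) = 5.44/0.342 + 6.39/345 + 5.17/15.5 = 16.26 d.
K_eq = L / Σ(b_i/K_i) = 17.00 / 16.26 = 1.046 m/day.
Q = K_eq · A · (Δh/L) = 1.046 × 1790 × (10.6/17.00) = 1167 m³/day.

1170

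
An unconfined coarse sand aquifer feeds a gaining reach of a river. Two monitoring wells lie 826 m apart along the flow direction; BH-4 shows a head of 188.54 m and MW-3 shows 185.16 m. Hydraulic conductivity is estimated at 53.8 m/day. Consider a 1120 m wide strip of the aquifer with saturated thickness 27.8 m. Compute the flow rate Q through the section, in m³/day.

6850

Cross-sectional area A = 1120 × 27.8 = 31136 m².
Hydraulic gradient i = (188.54 − 185.16) / 826 = 3.38 / 826 = 0.004092.
Darcy's law: Q = K · A · i = 53.80 × 31136 × 0.004092 = 6855 m³/day.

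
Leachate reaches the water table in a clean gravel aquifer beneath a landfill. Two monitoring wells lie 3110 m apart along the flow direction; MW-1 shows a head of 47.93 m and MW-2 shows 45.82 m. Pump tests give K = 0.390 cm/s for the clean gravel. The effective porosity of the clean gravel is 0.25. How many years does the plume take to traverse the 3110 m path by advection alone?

Convert K: 0.390 cm/s × 864 = 337.0 m/day.
Hydraulic gradient i = (47.93 − 45.82) / 3110 = 2.11 / 3110 = 0.0006785.
Darcy flux q = K · i = 337.0 × 0.0006785 = 0.2286 m/day.
Seepage velocity v = q / n_e = 0.2286 / 0.25 = 0.9145 m/day.
Travel time t = L / v = 3110 / 0.9145 = 3401 days = 9.311 years.

9.31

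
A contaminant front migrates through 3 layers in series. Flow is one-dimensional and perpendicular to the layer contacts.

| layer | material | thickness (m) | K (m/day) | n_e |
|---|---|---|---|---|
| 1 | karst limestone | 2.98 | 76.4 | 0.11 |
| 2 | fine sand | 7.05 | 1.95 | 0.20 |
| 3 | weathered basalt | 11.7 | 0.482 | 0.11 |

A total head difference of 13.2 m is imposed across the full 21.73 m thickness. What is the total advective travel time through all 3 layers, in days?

6.40

With flow normal to the layers, continuity requires the same specific discharge q through every layer.
Σ(b_i/K_i) = 2.98/76.4 + 7.05/1.95 + 11.7/0.482 = 27.93 d.
q = Δh / Σ(b_i/K_i) = 13.2 / 27.93 = 0.4726 m/day.
In each layer the seepage velocity is v_i = q/n_i, so the layer transit time is t_i = b_i·n_i / q:
  layer 1 (karst limestone): t_1 = 2.98 × 0.11 / 0.4726 = 0.6936 d
  layer 2 (fine sand): t_2 = 7.05 × 0.20 / 0.4726 = 2.983 d
  layer 3 (weathered basalt): t_3 = 11.7 × 0.11 / 0.4726 = 2.723 d
Total t = Σ t_i = 6.400 days.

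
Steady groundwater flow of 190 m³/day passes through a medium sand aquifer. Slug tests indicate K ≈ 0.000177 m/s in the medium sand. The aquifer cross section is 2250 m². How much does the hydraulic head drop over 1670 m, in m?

Convert K: 0.000177 m/s × 86400 = 15.29 m/day.
From Q = K·A·i, i = Q / (K·A) = 190 / (15.29 × 2250) = 0.005522.
Head loss Δh = i · L = 0.005522 × 1670 = 9.221 m.

9.22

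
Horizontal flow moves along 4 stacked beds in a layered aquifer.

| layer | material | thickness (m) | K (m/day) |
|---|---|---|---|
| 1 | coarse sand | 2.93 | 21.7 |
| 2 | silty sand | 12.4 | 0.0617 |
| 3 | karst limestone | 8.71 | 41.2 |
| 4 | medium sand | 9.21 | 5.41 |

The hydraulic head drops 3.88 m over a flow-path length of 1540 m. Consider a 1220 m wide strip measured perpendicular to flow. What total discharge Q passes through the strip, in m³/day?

1450

Flow is parallel to layering, so each bed carries its own Darcy discharge and the transmissivities add.
Σ(K_i·b_i) = 21.7×2.93 + 0.0617×12.4 + 41.2×8.71 + 5.41×9.21 = 473.0 m²/day.
Hydraulic gradient i = Δh / L = 3.88 / 1540 = 0.002519.
Q = Σ(K_i·b_i) · W · i = 473.0 × 1220 × 0.002519 = 1454 m³/day.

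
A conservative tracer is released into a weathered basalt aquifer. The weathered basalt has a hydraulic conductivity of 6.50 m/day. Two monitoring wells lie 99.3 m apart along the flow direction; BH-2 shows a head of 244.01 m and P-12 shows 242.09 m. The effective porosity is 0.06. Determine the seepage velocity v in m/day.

Hydraulic gradient i = (244.01 − 242.09) / 99.3 = 1.92 / 99.3 = 0.01934.
Darcy flux q = K · i = 6.500 × 0.01934 = 0.1257 m/day.
Seepage velocity v = q / n_e = 0.1257 / 0.06 = 2.095 m/day.

2.09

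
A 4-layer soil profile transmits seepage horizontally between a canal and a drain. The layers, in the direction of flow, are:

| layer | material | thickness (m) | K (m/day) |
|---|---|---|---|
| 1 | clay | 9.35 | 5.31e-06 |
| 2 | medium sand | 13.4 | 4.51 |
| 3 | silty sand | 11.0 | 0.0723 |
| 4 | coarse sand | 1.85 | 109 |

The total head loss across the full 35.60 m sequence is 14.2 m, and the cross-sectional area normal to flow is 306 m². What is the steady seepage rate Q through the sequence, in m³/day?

Flow is perpendicular to layering, so the layers act in series and the equivalent K is the thickness-weighted harmonic mean.
Total thickness L = 9.35 + 13.4 + 11.0 + 1.85 = 35.60 m.
Σ(b_i/K_i) = 9.35/5.31e-06 + 13.4/4.51 + 11.0/0.0723 + 1.85/109 = 1.761e+06 d.
K_eq = L / Σ(b_i/K_i) = 35.60 / 1.761e+06 = 2.022e-05 m/day.
Q = K_eq · A · (Δh/L) = 2.022e-05 × 306 × (14.2/35.60) = 0.002467 m³/day.

0.00247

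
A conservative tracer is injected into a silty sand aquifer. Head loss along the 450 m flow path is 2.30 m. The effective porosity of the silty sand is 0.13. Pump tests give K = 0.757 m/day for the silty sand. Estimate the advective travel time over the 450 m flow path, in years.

41.4

Hydraulic gradient i = Δh / L = 2.30 / 450 = 0.005111.
Darcy flux q = K · i = 0.7570 × 0.005111 = 0.003869 m/day.
Seepage velocity v = q / n_e = 0.003869 / 0.13 = 0.02976 m/day.
Travel time t = L / v = 450 / 0.02976 = 15120 days = 41.40 years.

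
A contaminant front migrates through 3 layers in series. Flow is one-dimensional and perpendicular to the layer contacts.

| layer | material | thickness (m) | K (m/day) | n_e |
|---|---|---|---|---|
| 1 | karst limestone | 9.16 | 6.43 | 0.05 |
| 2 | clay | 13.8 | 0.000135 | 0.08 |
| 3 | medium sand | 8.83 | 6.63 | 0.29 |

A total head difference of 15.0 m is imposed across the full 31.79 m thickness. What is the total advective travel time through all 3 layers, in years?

With flow normal to the layers, continuity requires the same specific discharge q through every layer.
Σ(b_i/K_i) = 9.16/6.43 + 13.8/0.000135 + 8.83/6.63 = 1.022e+05 d.
q = Δh / Σ(b_i/K_i) = 15.0 / 1.022e+05 = 0.0001467 m/day.
In each layer the seepage velocity is v_i = q/n_i, so the layer transit time is t_i = b_i·n_i / q:
  layer 1 (karst limestone): t_1 = 9.16 × 0.05 / 0.0001467 = 3121 d
  layer 2 (clay): t_2 = 13.8 × 0.08 / 0.0001467 = 7524 d
  layer 3 (medium sand): t_3 = 8.83 × 0.29 / 0.0001467 = 17451 d
Total t = Σ t_i = 28096 days = 76.92 years.

76.9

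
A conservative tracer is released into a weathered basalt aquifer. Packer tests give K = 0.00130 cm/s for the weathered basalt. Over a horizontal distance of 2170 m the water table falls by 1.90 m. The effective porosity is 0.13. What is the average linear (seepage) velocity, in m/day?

0.00756

Convert K: 0.00130 cm/s × 864 = 1.123 m/day.
Hydraulic gradient i = Δh / L = 1.90 / 2170 = 0.0008756.
Darcy flux q = K · i = 1.123 × 0.0008756 = 0.0009834 m/day.
Seepage velocity v = q / n_e = 0.0009834 / 0.13 = 0.007565 m/day.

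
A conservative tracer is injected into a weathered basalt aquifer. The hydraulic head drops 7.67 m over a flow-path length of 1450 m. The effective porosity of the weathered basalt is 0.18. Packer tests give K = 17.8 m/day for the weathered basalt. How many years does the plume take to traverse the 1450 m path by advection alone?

7.59

Hydraulic gradient i = Δh / L = 7.67 / 1450 = 0.005290.
Darcy flux q = K · i = 17.80 × 0.005290 = 0.09416 m/day.
Seepage velocity v = q / n_e = 0.09416 / 0.18 = 0.5231 m/day.
Travel time t = L / v = 1450 / 0.5231 = 2772 days = 7.589 years.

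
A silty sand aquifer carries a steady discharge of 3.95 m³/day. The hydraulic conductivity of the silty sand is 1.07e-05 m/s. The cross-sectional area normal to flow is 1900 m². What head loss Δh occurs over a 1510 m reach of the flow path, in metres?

Convert K: 1.07e-05 m/s × 86400 = 0.9245 m/day.
From Q = K·A·i, i = Q / (K·A) = 3.95 / (0.9245 × 1900) = 0.002249.
Head loss Δh = i · L = 0.002249 × 1510 = 3.396 m.

3.40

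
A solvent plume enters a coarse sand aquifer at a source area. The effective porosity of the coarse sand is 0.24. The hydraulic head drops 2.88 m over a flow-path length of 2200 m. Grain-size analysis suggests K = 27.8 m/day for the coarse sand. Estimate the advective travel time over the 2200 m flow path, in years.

Hydraulic gradient i = Δh / L = 2.88 / 2200 = 0.001309.
Darcy flux q = K · i = 27.80 × 0.001309 = 0.03639 m/day.
Seepage velocity v = q / n_e = 0.03639 / 0.24 = 0.1516 m/day.
Travel time t = L / v = 2200 / 0.1516 = 14508 days = 39.72 years.

39.7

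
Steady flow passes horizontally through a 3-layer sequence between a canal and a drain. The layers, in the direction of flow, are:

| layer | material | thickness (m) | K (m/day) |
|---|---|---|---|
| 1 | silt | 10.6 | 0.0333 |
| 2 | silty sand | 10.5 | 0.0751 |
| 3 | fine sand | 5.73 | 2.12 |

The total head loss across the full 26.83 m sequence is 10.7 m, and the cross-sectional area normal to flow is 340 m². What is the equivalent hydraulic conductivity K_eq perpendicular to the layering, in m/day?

Flow is perpendicular to layering, so the layers act in series and the equivalent K is the thickness-weighted harmonic mean.
Total thickness L = 10.6 + 10.5 + 5.73 = 26.83 m.
Σ(b_i/K_i) = 10.6/0.0333 + 10.5/0.0751 + 5.73/2.12 = 460.8 d.
K_eq = L / Σ(b_i/K_i) = 26.83 / 460.8 = 0.05822 m/day.

0.0582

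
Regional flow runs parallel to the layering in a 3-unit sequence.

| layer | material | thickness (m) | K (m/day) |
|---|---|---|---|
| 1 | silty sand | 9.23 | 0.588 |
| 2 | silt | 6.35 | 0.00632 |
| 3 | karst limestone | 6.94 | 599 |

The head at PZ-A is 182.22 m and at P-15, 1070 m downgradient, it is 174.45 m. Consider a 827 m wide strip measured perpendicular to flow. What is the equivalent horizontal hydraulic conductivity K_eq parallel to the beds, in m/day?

Flow is parallel to layering, so each bed carries its own Darcy discharge and the transmissivities add.
Σ(K_i·b_i) = 0.588×9.23 + 0.00632×6.35 + 599×6.94 = 4163 m²/day.
Total thickness b = 22.52 m, so K_eq = Σ(K_i·b_i)/b = 184.8 m/day.

185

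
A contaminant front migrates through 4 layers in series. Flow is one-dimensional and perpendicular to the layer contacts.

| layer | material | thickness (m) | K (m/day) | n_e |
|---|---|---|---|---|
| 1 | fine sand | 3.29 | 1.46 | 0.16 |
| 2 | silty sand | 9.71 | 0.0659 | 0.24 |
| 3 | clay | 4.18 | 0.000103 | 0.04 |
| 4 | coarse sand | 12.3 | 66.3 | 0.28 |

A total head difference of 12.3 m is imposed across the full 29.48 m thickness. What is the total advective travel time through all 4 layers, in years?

With flow normal to the layers, continuity requires the same specific discharge q through every layer.
Σ(b_i/K_i) = 3.29/1.46 + 9.71/0.0659 + 4.18/0.000103 + 12.3/66.3 = 40732 d.
q = Δh / Σ(b_i/K_i) = 12.3 / 40732 = 0.0003020 m/day.
In each layer the seepage velocity is v_i = q/n_i, so the layer transit time is t_i = b_i·n_i / q:
  layer 1 (fine sand): t_1 = 3.29 × 0.16 / 0.0003020 = 1743 d
  layer 2 (silty sand): t_2 = 9.71 × 0.24 / 0.0003020 = 7717 d
  layer 3 (clay): t_3 = 4.18 × 0.04 / 0.0003020 = 553.7 d
  layer 4 (coarse sand): t_4 = 12.3 × 0.28 / 0.0003020 = 11405 d
Total t = Σ t_i = 21419 days = 58.64 years.

58.6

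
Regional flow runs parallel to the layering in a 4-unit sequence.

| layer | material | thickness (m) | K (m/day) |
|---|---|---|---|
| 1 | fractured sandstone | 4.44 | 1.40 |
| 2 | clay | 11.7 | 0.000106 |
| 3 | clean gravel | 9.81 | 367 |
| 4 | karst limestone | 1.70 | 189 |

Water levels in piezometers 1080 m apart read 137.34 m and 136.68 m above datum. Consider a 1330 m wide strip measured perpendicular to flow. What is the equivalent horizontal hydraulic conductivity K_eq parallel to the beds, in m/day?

Flow is parallel to layering, so each bed carries its own Darcy discharge and the transmissivities add.
Σ(K_i·b_i) = 1.40×4.44 + 0.000106×11.7 + 367×9.81 + 189×1.70 = 3928 m²/day.
Total thickness b = 27.65 m, so K_eq = Σ(K_i·b_i)/b = 142.1 m/day.

142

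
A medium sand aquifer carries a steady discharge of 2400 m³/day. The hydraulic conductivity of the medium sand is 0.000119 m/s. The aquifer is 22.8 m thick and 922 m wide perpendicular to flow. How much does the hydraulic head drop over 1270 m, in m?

Convert K: 0.000119 m/s × 86400 = 10.28 m/day.
Cross-sectional area A = 922 × 22.8 = 21022 m².
From Q = K·A·i, i = Q / (K·A) = 2400 / (10.28 × 21022) = 0.01110.
Head loss Δh = i · L = 0.01110 × 1270 = 14.10 m.

14.1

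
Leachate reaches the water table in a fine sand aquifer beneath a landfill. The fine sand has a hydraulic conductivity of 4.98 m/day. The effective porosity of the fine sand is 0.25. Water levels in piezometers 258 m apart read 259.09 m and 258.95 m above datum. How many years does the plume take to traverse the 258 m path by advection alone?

Hydraulic gradient i = (259.09 − 258.95) / 258 = 0.14 / 258 = 0.0005426.
Darcy flux q = K · i = 4.980 × 0.0005426 = 0.002702 m/day.
Seepage velocity v = q / n_e = 0.002702 / 0.25 = 0.01081 m/day.
Travel time t = L / v = 258 / 0.01081 = 23868 days = 65.35 years.

65.3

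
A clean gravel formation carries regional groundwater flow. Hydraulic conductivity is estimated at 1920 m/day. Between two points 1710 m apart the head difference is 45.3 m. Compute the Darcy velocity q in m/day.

Hydraulic gradient i = Δh / L = 45.3 / 1710 = 0.02649.
Specific discharge q = K · i = 1920 × 0.02649 = 50.86 m/day.

50.9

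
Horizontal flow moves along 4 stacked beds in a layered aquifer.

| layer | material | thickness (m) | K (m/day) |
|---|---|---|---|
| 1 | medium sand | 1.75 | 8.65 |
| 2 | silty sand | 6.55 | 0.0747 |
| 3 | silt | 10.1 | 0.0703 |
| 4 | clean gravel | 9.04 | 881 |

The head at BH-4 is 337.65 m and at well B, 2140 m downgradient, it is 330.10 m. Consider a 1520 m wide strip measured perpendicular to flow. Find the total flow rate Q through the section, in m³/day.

42800

Flow is parallel to layering, so each bed carries its own Darcy discharge and the transmissivities add.
Σ(K_i·b_i) = 8.65×1.75 + 0.0747×6.55 + 0.0703×10.1 + 881×9.04 = 7981 m²/day.
Hydraulic gradient i = (337.65 − 330.10) / 2140 = 7.55 / 2140 = 0.003528.
Q = Σ(K_i·b_i) · W · i = 7981 × 1520 × 0.003528 = 42797 m³/day.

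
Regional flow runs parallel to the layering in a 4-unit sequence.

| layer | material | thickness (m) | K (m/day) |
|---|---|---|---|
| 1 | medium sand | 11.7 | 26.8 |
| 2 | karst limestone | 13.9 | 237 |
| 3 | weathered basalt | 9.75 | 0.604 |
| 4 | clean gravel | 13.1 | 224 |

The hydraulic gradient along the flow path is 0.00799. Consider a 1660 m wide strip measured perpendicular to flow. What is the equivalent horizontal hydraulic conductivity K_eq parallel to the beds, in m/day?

Flow is parallel to layering, so each bed carries its own Darcy discharge and the transmissivities add.
Σ(K_i·b_i) = 26.8×11.7 + 237×13.9 + 0.604×9.75 + 224×13.1 = 6548 m²/day.
Total thickness b = 48.45 m, so K_eq = Σ(K_i·b_i)/b = 135.2 m/day.

135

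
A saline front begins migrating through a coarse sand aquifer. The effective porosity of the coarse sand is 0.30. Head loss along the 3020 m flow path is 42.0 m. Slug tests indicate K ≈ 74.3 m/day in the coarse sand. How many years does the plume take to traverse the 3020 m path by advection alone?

2.40

Hydraulic gradient i = Δh / L = 42.0 / 3020 = 0.01391.
Darcy flux q = K · i = 74.30 × 0.01391 = 1.033 m/day.
Seepage velocity v = q / n_e = 1.033 / 0.30 = 3.444 m/day.
Travel time t = L / v = 3020 / 3.444 = 876.8 days = 2.401 years.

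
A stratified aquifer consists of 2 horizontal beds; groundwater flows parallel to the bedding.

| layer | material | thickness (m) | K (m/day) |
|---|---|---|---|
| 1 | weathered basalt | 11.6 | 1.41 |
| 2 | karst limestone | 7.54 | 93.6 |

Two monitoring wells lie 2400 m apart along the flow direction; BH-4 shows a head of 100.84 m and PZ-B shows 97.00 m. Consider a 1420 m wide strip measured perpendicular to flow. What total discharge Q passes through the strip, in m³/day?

Flow is parallel to layering, so each bed carries its own Darcy discharge and the transmissivities add.
Σ(K_i·b_i) = 1.41×11.6 + 93.6×7.54 = 722.1 m²/day.
Hydraulic gradient i = (100.84 − 97.00) / 2400 = 3.84 / 2400 = 0.001600.
Q = Σ(K_i·b_i) · W · i = 722.1 × 1420 × 0.001600 = 1641 m³/day.

1640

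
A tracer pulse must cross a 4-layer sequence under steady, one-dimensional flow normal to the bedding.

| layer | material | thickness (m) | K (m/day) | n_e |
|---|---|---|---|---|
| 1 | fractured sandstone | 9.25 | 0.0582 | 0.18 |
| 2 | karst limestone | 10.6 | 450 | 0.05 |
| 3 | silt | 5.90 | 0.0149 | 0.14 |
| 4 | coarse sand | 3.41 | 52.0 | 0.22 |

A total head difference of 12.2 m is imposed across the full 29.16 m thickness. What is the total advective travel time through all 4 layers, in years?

With flow normal to the layers, continuity requires the same specific discharge q through every layer.
Σ(b_i/K_i) = 9.25/0.0582 + 10.6/450 + 5.90/0.0149 + 3.41/52.0 = 555.0 d.
q = Δh / Σ(b_i/K_i) = 12.2 / 555.0 = 0.02198 m/day.
In each layer the seepage velocity is v_i = q/n_i, so the layer transit time is t_i = b_i·n_i / q:
  layer 1 (fractured sandstone): t_1 = 9.25 × 0.18 / 0.02198 = 75.74 d
  layer 2 (karst limestone): t_2 = 10.6 × 0.05 / 0.02198 = 24.11 d
  layer 3 (silt): t_3 = 5.90 × 0.14 / 0.02198 = 37.58 d
  layer 4 (coarse sand): t_4 = 3.41 × 0.22 / 0.02198 = 34.13 d
Total t = Σ t_i = 171.6 days = 0.4697 years.

0.470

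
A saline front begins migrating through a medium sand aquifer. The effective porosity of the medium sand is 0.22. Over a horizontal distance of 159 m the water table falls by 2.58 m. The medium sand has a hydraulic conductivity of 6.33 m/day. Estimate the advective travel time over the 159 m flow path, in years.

Hydraulic gradient i = Δh / L = 2.58 / 159 = 0.01623.
Darcy flux q = K · i = 6.330 × 0.01623 = 0.1027 m/day.
Seepage velocity v = q / n_e = 0.1027 / 0.22 = 0.4669 m/day.
Travel time t = L / v = 159 / 0.4669 = 340.6 days = 0.9324 years.

0.932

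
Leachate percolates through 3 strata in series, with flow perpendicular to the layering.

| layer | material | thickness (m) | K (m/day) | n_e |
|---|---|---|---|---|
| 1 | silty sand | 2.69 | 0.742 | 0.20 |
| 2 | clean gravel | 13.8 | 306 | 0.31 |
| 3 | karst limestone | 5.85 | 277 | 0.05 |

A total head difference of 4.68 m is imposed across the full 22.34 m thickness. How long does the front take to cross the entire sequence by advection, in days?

With flow normal to the layers, continuity requires the same specific discharge q through every layer.
Σ(b_i/K_i) = 2.69/0.742 + 13.8/306 + 5.85/277 = 3.692 d.
q = Δh / Σ(b_i/K_i) = 4.68 / 3.692 = 1.268 m/day.
In each layer the seepage velocity is v_i = q/n_i, so the layer transit time is t_i = b_i·n_i / q:
  layer 1 (silty sand): t_1 = 2.69 × 0.20 / 1.268 = 0.4244 d
  layer 2 (clean gravel): t_2 = 13.8 × 0.31 / 1.268 = 3.374 d
  layer 3 (karst limestone): t_3 = 5.85 × 0.05 / 1.268 = 0.2307 d
Total t = Σ t_i = 4.030 days.

4.03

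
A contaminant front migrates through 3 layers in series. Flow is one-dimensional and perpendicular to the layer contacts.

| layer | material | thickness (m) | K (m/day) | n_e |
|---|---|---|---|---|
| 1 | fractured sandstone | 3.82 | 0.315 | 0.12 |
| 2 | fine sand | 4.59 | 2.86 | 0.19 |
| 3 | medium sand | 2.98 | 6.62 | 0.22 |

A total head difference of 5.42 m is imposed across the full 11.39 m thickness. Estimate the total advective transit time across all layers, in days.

5.20

With flow normal to the layers, continuity requires the same specific discharge q through every layer.
Σ(b_i/K_i) = 3.82/0.315 + 4.59/2.86 + 2.98/6.62 = 14.18 d.
q = Δh / Σ(b_i/K_i) = 5.42 / 14.18 = 0.3822 m/day.
In each layer the seepage velocity is v_i = q/n_i, so the layer transit time is t_i = b_i·n_i / q:
  layer 1 (fractured sandstone): t_1 = 3.82 × 0.12 / 0.3822 = 1.199 d
  layer 2 (fine sand): t_2 = 4.59 × 0.19 / 0.3822 = 2.282 d
  layer 3 (medium sand): t_3 = 2.98 × 0.22 / 0.3822 = 1.715 d
Total t = Σ t_i = 5.197 days.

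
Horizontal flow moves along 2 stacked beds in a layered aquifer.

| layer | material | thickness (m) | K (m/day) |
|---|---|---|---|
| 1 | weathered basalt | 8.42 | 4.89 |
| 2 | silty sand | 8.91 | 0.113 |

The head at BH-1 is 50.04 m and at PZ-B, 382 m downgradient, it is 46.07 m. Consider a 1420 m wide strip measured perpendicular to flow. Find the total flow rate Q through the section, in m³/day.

Flow is parallel to layering, so each bed carries its own Darcy discharge and the transmissivities add.
Σ(K_i·b_i) = 4.89×8.42 + 0.113×8.91 = 42.18 m²/day.
Hydraulic gradient i = (50.04 − 46.07) / 382 = 3.97 / 382 = 0.01039.
Q = Σ(K_i·b_i) · W · i = 42.18 × 1420 × 0.01039 = 622.5 m³/day.

622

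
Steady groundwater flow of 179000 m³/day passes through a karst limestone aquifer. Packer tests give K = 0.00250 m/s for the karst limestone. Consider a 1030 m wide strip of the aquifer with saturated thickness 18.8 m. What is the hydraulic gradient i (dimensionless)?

Convert K: 0.00250 m/s × 86400 = 216.0 m/day.
Cross-sectional area A = 1030 × 18.8 = 19364 m².
From Q = K·A·i, i = Q / (K·A) = 179000 / (216.0 × 19364) = 0.04280.

0.0428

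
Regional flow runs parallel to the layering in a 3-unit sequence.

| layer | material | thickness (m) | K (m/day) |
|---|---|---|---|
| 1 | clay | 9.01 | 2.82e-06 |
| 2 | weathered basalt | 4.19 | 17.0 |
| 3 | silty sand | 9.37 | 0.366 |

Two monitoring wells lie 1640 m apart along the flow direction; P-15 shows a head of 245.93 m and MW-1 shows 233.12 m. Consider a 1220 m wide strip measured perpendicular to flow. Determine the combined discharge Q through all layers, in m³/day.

711

Flow is parallel to layering, so each bed carries its own Darcy discharge and the transmissivities add.
Σ(K_i·b_i) = 2.82e-06×9.01 + 17.0×4.19 + 0.366×9.37 = 74.66 m²/day.
Hydraulic gradient i = (245.93 − 233.12) / 1640 = 12.81 / 1640 = 0.007811.
Q = Σ(K_i·b_i) · W · i = 74.66 × 1220 × 0.007811 = 711.5 m³/day.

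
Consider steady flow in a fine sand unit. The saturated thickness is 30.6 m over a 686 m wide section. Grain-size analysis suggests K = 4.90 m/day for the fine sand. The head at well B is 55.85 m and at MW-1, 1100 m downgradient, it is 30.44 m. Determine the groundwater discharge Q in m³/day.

2380

Cross-sectional area A = 686 × 30.6 = 20992 m².
Hydraulic gradient i = (55.85 − 30.44) / 1100 = 25.41 / 1100 = 0.02310.
Darcy's law: Q = K · A · i = 4.900 × 20992 × 0.02310 = 2376 m³/day.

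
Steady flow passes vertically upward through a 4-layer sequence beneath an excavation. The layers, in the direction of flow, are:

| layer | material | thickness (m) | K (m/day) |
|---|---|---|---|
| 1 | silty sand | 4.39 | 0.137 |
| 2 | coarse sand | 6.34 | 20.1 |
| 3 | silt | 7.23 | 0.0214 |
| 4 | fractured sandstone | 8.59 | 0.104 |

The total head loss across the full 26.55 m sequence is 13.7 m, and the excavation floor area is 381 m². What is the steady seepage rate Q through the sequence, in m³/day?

Flow is perpendicular to layering, so the layers act in series and the equivalent K is the thickness-weighted harmonic mean.
Total thickness L = 4.39 + 6.34 + 7.23 + 8.59 = 26.55 m.
Σ(b_i/K_i) = 4.39/0.137 + 6.34/20.1 + 7.23/0.0214 + 8.59/0.104 = 452.8 d.
K_eq = L / Σ(b_i/K_i) = 26.55 / 452.8 = 0.05863 m/day.
Q = K_eq · A · (Δh/L) = 0.05863 × 381 × (13.7/26.55) = 11.53 m³/day.

11.5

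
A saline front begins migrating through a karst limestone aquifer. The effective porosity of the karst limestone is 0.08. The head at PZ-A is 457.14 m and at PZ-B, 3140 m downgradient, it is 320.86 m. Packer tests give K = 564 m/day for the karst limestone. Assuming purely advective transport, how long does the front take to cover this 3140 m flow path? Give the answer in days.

10.3

Hydraulic gradient i = (457.14 − 320.86) / 3140 = 136.28 / 3140 = 0.04340.
Darcy flux q = K · i = 564.0 × 0.04340 = 24.48 m/day.
Seepage velocity v = q / n_e = 24.48 / 0.08 = 306.0 m/day.
Travel time t = L / v = 3140 / 306.0 = 10.26 days.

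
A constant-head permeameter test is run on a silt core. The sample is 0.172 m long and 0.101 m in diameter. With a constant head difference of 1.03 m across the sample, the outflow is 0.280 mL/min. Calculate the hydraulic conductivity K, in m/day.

Cross-sectional area A = π·(d/2)² = π × (0.101/2)² = 0.008012 m².
Convert discharge: 0.280 mL/min = 4.667e-09 m³/s.
Darcy's law rearranged: K = Q·L / (A·Δh) = 4.667e-09 × 0.172 / (0.008012 × 1.03) = 9.727e-08 m/s = 0.008404 m/day.

0.00840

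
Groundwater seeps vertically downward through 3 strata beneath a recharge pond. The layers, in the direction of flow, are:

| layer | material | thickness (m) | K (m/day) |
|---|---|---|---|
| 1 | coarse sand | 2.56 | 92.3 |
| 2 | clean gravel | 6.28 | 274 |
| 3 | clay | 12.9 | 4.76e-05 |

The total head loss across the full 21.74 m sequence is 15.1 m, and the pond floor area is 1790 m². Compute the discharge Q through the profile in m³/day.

0.0997

Flow is perpendicular to layering, so the layers act in series and the equivalent K is the thickness-weighted harmonic mean.
Total thickness L = 2.56 + 6.28 + 12.9 = 21.74 m.
Σ(b_i/K_i) = 2.56/92.3 + 6.28/274 + 12.9/4.76e-05 = 2.710e+05 d.
K_eq = L / Σ(b_i/K_i) = 21.74 / 2.710e+05 = 8.022e-05 m/day.
Q = K_eq · A · (Δh/L) = 8.022e-05 × 1790 × (15.1/21.74) = 0.09973 m³/day.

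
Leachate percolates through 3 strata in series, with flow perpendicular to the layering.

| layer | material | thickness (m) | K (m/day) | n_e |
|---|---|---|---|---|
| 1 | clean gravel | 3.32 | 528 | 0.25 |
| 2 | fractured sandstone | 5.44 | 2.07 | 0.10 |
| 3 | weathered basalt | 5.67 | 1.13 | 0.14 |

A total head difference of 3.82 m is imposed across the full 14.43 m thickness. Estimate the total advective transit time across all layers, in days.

4.34

With flow normal to the layers, continuity requires the same specific discharge q through every layer.
Σ(b_i/K_i) = 3.32/528 + 5.44/2.07 + 5.67/1.13 = 7.652 d.
q = Δh / Σ(b_i/K_i) = 3.82 / 7.652 = 0.4992 m/day.
In each layer the seepage velocity is v_i = q/n_i, so the layer transit time is t_i = b_i·n_i / q:
  layer 1 (clean gravel): t_1 = 3.32 × 0.25 / 0.4992 = 1.663 d
  layer 2 (fractured sandstone): t_2 = 5.44 × 0.10 / 0.4992 = 1.090 d
  layer 3 (weathered basalt): t_3 = 5.67 × 0.14 / 0.4992 = 1.590 d
Total t = Σ t_i = 4.342 days.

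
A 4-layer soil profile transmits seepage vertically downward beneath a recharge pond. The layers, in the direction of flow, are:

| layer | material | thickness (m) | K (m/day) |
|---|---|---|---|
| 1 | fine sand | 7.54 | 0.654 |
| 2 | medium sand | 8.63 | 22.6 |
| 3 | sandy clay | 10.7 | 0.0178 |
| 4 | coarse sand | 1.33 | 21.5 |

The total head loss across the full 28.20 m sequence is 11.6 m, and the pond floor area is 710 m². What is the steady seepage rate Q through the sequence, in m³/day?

Flow is perpendicular to layering, so the layers act in series and the equivalent K is the thickness-weighted harmonic mean.
Total thickness L = 7.54 + 8.63 + 10.7 + 1.33 = 28.20 m.
Σ(b_i/K_i) = 7.54/0.654 + 8.63/22.6 + 10.7/0.0178 + 1.33/21.5 = 613.1 d.
K_eq = L / Σ(b_i/K_i) = 28.20 / 613.1 = 0.04600 m/day.
Q = K_eq · A · (Δh/L) = 0.04600 × 710 × (11.6/28.20) = 13.43 m³/day.

13.4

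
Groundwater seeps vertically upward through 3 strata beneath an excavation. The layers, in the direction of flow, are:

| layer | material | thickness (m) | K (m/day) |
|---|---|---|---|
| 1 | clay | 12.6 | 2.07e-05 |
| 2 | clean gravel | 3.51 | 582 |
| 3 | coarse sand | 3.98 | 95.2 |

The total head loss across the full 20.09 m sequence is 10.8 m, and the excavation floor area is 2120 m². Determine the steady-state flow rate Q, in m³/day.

Flow is perpendicular to layering, so the layers act in series and the equivalent K is the thickness-weighted harmonic mean.
Total thickness L = 12.6 + 3.51 + 3.98 = 20.09 m.
Σ(b_i/K_i) = 12.6/2.07e-05 + 3.51/582 + 3.98/95.2 = 6.087e+05 d.
K_eq = L / Σ(b_i/K_i) = 20.09 / 6.087e+05 = 3.300e-05 m/day.
Q = K_eq · A · (Δh/L) = 3.300e-05 × 2120 × (10.8/20.09) = 0.03761 m³/day.

0.0376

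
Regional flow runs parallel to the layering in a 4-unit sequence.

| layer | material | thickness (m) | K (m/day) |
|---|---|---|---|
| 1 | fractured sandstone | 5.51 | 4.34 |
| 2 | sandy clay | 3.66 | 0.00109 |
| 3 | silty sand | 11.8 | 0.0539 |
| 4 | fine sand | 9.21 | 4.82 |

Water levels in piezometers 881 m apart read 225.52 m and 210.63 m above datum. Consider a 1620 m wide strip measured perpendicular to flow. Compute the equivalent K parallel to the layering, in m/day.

2.28

Flow is parallel to layering, so each bed carries its own Darcy discharge and the transmissivities add.
Σ(K_i·b_i) = 4.34×5.51 + 0.00109×3.66 + 0.0539×11.8 + 4.82×9.21 = 68.95 m²/day.
Total thickness b = 30.18 m, so K_eq = Σ(K_i·b_i)/b = 2.284 m/day.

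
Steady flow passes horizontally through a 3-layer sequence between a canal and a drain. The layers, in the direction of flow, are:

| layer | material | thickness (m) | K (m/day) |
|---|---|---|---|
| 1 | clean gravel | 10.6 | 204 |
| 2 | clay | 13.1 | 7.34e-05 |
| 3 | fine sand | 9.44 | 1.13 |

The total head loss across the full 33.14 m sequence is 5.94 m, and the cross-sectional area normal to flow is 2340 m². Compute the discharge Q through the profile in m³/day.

Flow is perpendicular to layering, so the layers act in series and the equivalent K is the thickness-weighted harmonic mean.
Total thickness L = 10.6 + 13.1 + 9.44 = 33.14 m.
Σ(b_i/K_i) = 10.6/204 + 13.1/7.34e-05 + 9.44/1.13 = 1.785e+05 d.
K_eq = L / Σ(b_i/K_i) = 33.14 / 1.785e+05 = 0.0001857 m/day.
Q = K_eq · A · (Δh/L) = 0.0001857 × 2340 × (5.94/33.14) = 0.07788 m³/day.

0.0779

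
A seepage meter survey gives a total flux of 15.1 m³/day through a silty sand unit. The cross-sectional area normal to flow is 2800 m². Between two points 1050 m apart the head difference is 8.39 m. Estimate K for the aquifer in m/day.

0.675

Hydraulic gradient i = Δh / L = 8.39 / 1050 = 0.007990.
From Q = K·A·i, K = Q / (A·i) = 15.1 / (2800 × 0.007990) = 0.6749 m/day.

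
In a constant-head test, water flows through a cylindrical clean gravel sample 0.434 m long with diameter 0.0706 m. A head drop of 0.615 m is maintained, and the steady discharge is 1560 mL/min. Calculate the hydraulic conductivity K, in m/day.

405

Cross-sectional area A = π·(d/2)² = π × (0.0706/2)² = 0.003915 m².
Convert discharge: 1560 mL/min = 2.600e-05 m³/s.
Darcy's law rearranged: K = Q·L / (A·Δh) = 2.600e-05 × 0.434 / (0.003915 × 0.615) = 0.004687 m/s = 405.0 m/day.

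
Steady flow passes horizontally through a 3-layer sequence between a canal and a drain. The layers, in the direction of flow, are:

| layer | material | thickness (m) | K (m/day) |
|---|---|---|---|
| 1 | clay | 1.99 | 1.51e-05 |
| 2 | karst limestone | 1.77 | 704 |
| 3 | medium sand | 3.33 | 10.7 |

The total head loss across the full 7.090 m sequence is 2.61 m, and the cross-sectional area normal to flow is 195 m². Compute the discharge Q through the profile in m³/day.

Flow is perpendicular to layering, so the layers act in series and the equivalent K is the thickness-weighted harmonic mean.
Total thickness L = 1.99 + 1.77 + 3.33 = 7.090 m.
Σ(b_i/K_i) = 1.99/1.51e-05 + 1.77/704 + 3.33/10.7 = 1.318e+05 d.
K_eq = L / Σ(b_i/K_i) = 7.090 / 1.318e+05 = 5.380e-05 m/day.
Q = K_eq · A · (Δh/L) = 5.380e-05 × 195 × (2.61/7.090) = 0.003862 m³/day.

0.00386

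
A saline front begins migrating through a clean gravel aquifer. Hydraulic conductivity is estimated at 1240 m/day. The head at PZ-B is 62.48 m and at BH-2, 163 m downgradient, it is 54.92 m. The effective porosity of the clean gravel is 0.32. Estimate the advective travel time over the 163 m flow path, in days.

0.907

Hydraulic gradient i = (62.48 − 54.92) / 163 = 7.56 / 163 = 0.04638.
Darcy flux q = K · i = 1240 × 0.04638 = 57.51 m/day.
Seepage velocity v = q / n_e = 57.51 / 0.32 = 179.7 m/day.
Travel time t = L / v = 163 / 179.7 = 0.9069 days.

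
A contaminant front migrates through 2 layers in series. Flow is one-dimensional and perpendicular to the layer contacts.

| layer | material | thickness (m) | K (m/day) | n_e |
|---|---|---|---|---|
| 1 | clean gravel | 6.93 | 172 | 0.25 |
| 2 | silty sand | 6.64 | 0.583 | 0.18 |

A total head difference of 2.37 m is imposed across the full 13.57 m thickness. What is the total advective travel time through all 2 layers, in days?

14.1

With flow normal to the layers, continuity requires the same specific discharge q through every layer.
Σ(b_i/K_i) = 6.93/172 + 6.64/0.583 = 11.43 d.
q = Δh / Σ(b_i/K_i) = 2.37 / 11.43 = 0.2074 m/day.
In each layer the seepage velocity is v_i = q/n_i, so the layer transit time is t_i = b_i·n_i / q:
  layer 1 (clean gravel): t_1 = 6.93 × 0.25 / 0.2074 = 8.355 d
  layer 2 (silty sand): t_2 = 6.64 × 0.18 / 0.2074 = 5.764 d
Total t = Σ t_i = 14.12 days.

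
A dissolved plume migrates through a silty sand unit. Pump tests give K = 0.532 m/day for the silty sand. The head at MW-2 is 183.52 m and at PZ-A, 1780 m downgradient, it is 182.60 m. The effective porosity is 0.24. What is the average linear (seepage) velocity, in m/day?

Hydraulic gradient i = (183.52 − 182.60) / 1780 = 0.92 / 1780 = 0.0005169.
Darcy flux q = K · i = 0.5320 × 0.0005169 = 0.0002750 m/day.
Seepage velocity v = q / n_e = 0.0002750 / 0.24 = 0.001146 m/day.

0.00115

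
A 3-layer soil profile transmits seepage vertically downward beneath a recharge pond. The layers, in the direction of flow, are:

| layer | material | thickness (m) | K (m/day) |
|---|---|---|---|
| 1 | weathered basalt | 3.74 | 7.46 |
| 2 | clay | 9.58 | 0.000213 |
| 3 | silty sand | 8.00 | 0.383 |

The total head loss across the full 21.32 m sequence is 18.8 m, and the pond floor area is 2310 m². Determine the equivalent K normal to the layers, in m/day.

0.000474

Flow is perpendicular to layering, so the layers act in series and the equivalent K is the thickness-weighted harmonic mean.
Total thickness L = 3.74 + 9.58 + 8.00 = 21.32 m.
Σ(b_i/K_i) = 3.74/7.46 + 9.58/0.000213 + 8.00/0.383 = 44998 d.
K_eq = L / Σ(b_i/K_i) = 21.32 / 44998 = 0.0004738 m/day.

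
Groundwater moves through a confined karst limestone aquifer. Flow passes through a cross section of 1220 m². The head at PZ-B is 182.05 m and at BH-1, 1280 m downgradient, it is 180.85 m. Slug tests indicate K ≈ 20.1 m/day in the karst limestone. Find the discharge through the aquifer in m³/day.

23.0

Hydraulic gradient i = (182.05 − 180.85) / 1280 = 1.2 / 1280 = 0.0009375.
Darcy's law: Q = K · A · i = 20.10 × 1220 × 0.0009375 = 22.99 m³/day.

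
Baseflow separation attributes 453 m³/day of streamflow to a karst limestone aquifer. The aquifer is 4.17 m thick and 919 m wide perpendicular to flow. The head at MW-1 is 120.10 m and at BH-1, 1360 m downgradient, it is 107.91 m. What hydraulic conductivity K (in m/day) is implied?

13.2

Cross-sectional area A = 919 × 4.17 = 3832 m².
Hydraulic gradient i = (120.10 − 107.91) / 1360 = 12.19 / 1360 = 0.008963.
From Q = K·A·i, K = Q / (A·i) = 453 / (3832 × 0.008963) = 13.19 m/day.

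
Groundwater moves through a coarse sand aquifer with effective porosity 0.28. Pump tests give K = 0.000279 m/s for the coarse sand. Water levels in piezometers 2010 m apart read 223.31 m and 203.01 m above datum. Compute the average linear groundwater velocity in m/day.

Convert K: 0.000279 m/s × 86400 = 24.11 m/day.
Hydraulic gradient i = (223.31 − 203.01) / 2010 = 20.3 / 2010 = 0.01010.
Darcy flux q = K · i = 24.11 × 0.01010 = 0.2435 m/day.
Seepage velocity v = q / n_e = 0.2435 / 0.28 = 0.8695 m/day.

0.869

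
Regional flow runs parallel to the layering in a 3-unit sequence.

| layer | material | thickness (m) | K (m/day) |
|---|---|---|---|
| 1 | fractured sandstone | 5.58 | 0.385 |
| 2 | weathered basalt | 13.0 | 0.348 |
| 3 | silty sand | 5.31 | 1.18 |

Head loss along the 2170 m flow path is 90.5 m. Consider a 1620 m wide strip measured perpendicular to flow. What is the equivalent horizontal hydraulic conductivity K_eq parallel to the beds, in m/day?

Flow is parallel to layering, so each bed carries its own Darcy discharge and the transmissivities add.
Σ(K_i·b_i) = 0.385×5.58 + 0.348×13.0 + 1.18×5.31 = 12.94 m²/day.
Total thickness b = 23.89 m, so K_eq = Σ(K_i·b_i)/b = 0.5416 m/day.

0.542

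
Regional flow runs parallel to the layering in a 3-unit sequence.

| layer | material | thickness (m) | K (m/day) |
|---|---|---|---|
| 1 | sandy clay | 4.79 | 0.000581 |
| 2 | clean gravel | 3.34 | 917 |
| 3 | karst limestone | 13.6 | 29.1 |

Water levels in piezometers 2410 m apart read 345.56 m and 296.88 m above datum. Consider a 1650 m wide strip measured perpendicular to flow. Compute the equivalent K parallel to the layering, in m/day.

Flow is parallel to layering, so each bed carries its own Darcy discharge and the transmissivities add.
Σ(K_i·b_i) = 0.000581×4.79 + 917×3.34 + 29.1×13.6 = 3459 m²/day.
Total thickness b = 21.73 m, so K_eq = Σ(K_i·b_i)/b = 159.2 m/day.

159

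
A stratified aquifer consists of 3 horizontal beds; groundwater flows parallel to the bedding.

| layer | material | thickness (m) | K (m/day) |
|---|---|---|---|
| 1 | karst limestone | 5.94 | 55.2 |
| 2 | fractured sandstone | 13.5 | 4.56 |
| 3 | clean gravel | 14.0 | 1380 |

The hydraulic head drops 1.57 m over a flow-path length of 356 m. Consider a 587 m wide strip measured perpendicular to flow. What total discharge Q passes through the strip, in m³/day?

51000

Flow is parallel to layering, so each bed carries its own Darcy discharge and the transmissivities add.
Σ(K_i·b_i) = 55.2×5.94 + 4.56×13.5 + 1380×14.0 = 19709 m²/day.
Hydraulic gradient i = Δh / L = 1.57 / 356 = 0.004410.
Q = Σ(K_i·b_i) · W · i = 19709 × 587 × 0.004410 = 51023 m³/day.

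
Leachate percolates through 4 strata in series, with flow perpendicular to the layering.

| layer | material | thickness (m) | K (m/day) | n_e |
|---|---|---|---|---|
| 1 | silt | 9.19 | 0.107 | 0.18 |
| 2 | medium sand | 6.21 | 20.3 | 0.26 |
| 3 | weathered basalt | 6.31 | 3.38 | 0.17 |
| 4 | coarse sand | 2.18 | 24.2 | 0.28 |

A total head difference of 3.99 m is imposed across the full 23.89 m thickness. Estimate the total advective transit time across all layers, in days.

109

With flow normal to the layers, continuity requires the same specific discharge q through every layer.
Σ(b_i/K_i) = 9.19/0.107 + 6.21/20.3 + 6.31/3.38 + 2.18/24.2 = 88.15 d.
q = Δh / Σ(b_i/K_i) = 3.99 / 88.15 = 0.04526 m/day.
In each layer the seepage velocity is v_i = q/n_i, so the layer transit time is t_i = b_i·n_i / q:
  layer 1 (silt): t_1 = 9.19 × 0.18 / 0.04526 = 36.55 d
  layer 2 (medium sand): t_2 = 6.21 × 0.26 / 0.04526 = 35.67 d
  layer 3 (weathered basalt): t_3 = 6.31 × 0.17 / 0.04526 = 23.70 d
  layer 4 (coarse sand): t_4 = 2.18 × 0.28 / 0.04526 = 13.49 d
Total t = Σ t_i = 109.4 days.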